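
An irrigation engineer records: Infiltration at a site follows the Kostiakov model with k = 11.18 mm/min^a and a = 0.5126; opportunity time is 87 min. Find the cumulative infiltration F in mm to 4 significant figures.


Approach: apply the Kostiakov infiltration equation, F = k*t^a.
F = 11.18 * 87^0.5126 = 110.3 mm
Therefore the cumulative infiltration F = 110.3 mm.


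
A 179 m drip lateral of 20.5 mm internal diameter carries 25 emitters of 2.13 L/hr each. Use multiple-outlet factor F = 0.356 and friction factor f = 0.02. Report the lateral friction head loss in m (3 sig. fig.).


Approach: apply Darcy-Weisbach with the multiple-outlet F-factor, Q = n*q/(3600*1000) m^3/s; v = Q/A; hf = F*f*(L/D)*(v^2/(2g)).
Q = 25*2.13/(3600*1000) = 1.4792e-05 m^3/s
A = pi*(20.5e-3/2)^2 = 3.3006e-04 m^2, so v = Q/A = 0.044815 m/s
hf = 0.356*0.02*(179/0.0205)*(0.044815^2/(2*9.81)) = 0.00636 m
Therefore the lateral friction head loss = 0.00636 m.


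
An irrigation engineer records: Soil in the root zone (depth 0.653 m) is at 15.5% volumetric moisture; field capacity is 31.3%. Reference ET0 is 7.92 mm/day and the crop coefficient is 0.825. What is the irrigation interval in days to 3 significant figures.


Approach: apply soil-water budget scheduling, SMD = (FC-theta)/100*depth*1000; ETc = ET0*Kc; interval = SMD/ETc.
Step 1 — soil moisture deficit:
  SMD = (31.3 - 15.5)/100 * 0.653 * 1000 = 103.17 mm
Step 2 — daily crop ET (ETc = ET0*Kc):
  ETc = 7.92 * 0.825 = 6.5340 mm/day
Step 3 — irrigation interval (SMD/ETc):
  interval = 103.17 / 6.5340 = 15.8 days
Therefore the irrigation interval = 15.8 days.


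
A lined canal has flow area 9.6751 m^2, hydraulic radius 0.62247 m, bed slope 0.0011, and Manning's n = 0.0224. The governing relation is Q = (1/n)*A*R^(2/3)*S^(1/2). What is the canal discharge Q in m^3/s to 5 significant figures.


Q = (1/0.0224) * 9.6751 * 0.62247^(2/3) * 0.0011^(1/2) = 10.444 m^3/s
Therefore the canal discharge Q = 10.444 m^3/s.


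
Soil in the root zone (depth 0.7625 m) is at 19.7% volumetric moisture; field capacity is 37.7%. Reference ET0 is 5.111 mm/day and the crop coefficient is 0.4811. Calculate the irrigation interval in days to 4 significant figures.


Approach: apply soil-water budget scheduling, SMD = (FC-theta)/100*depth*1000; ETc = ET0*Kc; interval = SMD/ETc.
Step 1 — soil moisture deficit:
  SMD = (37.7 - 19.7)/100 * 0.7625 * 1000 = 137.250 mm
Step 2 — daily crop ET (ETc = ET0*Kc):
  ETc = 5.111 * 0.4811 = 2.45890 mm/day
Step 3 — irrigation interval (SMD/ETc):
  interval = 137.250 / 2.45890 = 55.82 days
Therefore the irrigation interval = 55.82 days.


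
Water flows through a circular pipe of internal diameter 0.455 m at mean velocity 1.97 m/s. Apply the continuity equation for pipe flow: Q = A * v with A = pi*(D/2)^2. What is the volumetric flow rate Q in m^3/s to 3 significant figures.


A = pi*(0.455/2)^2 = 0.16260 m^2
Q = 0.16260 * 1.97 = 0.320 m^3/s
Therefore the volumetric flow rate Q = 0.320 m^3/s.


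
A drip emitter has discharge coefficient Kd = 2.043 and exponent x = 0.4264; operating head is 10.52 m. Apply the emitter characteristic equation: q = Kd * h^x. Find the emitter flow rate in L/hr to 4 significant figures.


q = 2.043 * 10.52^0.4264 = 5.573 L/hr
Therefore the emitter flow rate = 5.573 L/hr.


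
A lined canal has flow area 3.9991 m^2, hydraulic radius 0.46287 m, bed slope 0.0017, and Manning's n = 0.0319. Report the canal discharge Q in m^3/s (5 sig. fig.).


Approach: apply Manning's equation, Q = (1/n)*A*R^(2/3)*S^(1/2).
Q = (1/0.0319) * 3.9991 * 0.46287^(2/3) * 0.0017^(1/2) = 3.0929 m^3/s
Therefore the canal discharge Q = 3.0929 m^3/s.


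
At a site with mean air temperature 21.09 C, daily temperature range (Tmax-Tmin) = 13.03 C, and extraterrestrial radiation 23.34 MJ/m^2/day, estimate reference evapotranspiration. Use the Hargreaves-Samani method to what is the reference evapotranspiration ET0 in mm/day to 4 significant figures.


Approach: apply the Hargreaves-Samani method, ET0 = 0.0023*(Tmean+17.8)*sqrt(Tmax-Tmin)*0.408*Ra.
ET0 = 0.0023*(21.09+17.8)*sqrt(13.03)*0.408*23.34 = 3.075 mm/day
Therefore the reference evapotranspiration ET0 = 3.075 mm/day.


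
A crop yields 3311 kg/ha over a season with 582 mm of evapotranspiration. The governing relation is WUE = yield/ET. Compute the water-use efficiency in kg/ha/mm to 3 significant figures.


WUE = 3311 / 582 = 5.69 kg/ha/mm
Therefore the water-use efficiency = 5.69 kg/ha/mm.


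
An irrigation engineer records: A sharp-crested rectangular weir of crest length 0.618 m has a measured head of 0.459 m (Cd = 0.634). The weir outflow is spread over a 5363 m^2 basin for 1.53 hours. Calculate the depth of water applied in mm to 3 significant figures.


Approach: apply the rectangular weir equation with a volume-to-depth conversion, Q = (2/3)*Cd*L*sqrt(2g)*H^1.5; d = Q*t/A * 1000.
Step 1 — weir discharge:
  Q = (2/3)*0.634*0.618*sqrt(2*9.81)*0.459^1.5 = 0.35979 m^3/s
Step 2 — volume: V = 0.35979 * 1.53*3600 = 1981.8 m^3
Step 3 — depth: d = V/A * 1000 = 1981.8/5363 * 1000 = 370 mm
Therefore the depth of water applied = 370 mm.


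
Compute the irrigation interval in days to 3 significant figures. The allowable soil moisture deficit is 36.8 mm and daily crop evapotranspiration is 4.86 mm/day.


Approach: apply the irrigation interval relation, interval = SMD / ETc.
interval = 36.8 / 4.86 = 7.57 days
Therefore the irrigation interval = 7.57 days.


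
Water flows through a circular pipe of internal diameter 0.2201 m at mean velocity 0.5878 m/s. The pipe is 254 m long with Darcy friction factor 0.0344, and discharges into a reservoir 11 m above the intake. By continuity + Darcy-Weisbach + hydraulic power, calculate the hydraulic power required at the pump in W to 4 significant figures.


Approach: apply continuity + Darcy-Weisbach + hydraulic power, Q = A*v; hf = f*(L/D)*(v^2/(2g)); H = static + hf; P = rho*g*Q*H.
Step 1 — flow rate (continuity, Q = A*v):
  A = pi*(0.2201/2)^2 = 0.0380478 m^2
  Q = 0.0380478 * 0.5878 = 0.0223645 m^3/s
Step 2 — friction head loss (Darcy-Weisbach):
  hf = 0.0344 * (254/0.2201) * (0.5878^2 / (2*9.81))
  hf = 0.699089 m
Step 3 — total head: H = 11 + 0.699089 = 11.6991 m
Step 4 — hydraulic power (P = rho*g*Q*H):
  P = 1000 * 9.81 * 0.0223645 * 11.6991 = 2567 W
Therefore the hydraulic power required at the pump = 2567 W.


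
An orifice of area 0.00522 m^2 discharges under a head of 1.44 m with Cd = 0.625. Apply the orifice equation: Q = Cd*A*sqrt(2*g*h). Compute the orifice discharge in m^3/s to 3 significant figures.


Q = 0.625 * 0.00522 * sqrt(2*9.81*1.44) = 0.0173 m^3/s
Therefore the orifice discharge = 0.0173 m^3/s.


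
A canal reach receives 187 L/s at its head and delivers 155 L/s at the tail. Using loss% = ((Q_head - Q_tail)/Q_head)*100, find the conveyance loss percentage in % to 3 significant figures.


loss = ((187 - 155)/187)*100 = 17.1 %
Therefore the conveyance loss percentage = 17.1 %.


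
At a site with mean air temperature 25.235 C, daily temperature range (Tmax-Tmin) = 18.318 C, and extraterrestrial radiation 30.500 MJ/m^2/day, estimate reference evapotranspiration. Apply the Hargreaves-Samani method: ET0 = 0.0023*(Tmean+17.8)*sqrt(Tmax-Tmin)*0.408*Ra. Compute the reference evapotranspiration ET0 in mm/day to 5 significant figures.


ET0 = 0.0023*(25.235+17.8)*sqrt(18.318)*0.408*30.500 = 5.2717 mm/day
Therefore the reference evapotranspiration ET0 = 5.2717 mm/day.


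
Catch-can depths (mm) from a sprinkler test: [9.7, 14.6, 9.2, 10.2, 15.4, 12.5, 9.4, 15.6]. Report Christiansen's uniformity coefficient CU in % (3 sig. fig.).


Approach: apply Christiansen's uniformity coefficient, CU = (1 - mean_abs_deviation/mean)*100.
mean = 12.075 mm
mean |d_i - mean| = 2.4500 mm
CU = (1 - 2.4500/12.075)*100 = 79.7 %
Therefore Christiansen's uniformity coefficient CU = 79.7 %.


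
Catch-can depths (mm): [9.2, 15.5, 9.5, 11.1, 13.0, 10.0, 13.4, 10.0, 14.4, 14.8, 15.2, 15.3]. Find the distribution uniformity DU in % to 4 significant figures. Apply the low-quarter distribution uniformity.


Approach: apply the low-quarter distribution uniformity, DU = (mean of lowest quarter of readings / overall mean)*100.
sorted lowest 3 of 12: [9.2, 9.5, 10.0] -> mean = 9.56667 mm
overall mean = 12.6167 mm
DU = (9.56667/12.6167)*100 = 75.83 %
Therefore the distribution uniformity DU = 75.83 %.


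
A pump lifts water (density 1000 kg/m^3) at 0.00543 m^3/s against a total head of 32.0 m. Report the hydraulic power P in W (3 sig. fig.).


Approach: apply the hydraulic power relation, P = rho*g*Q*H.
P = 1000 * 9.81 * 0.00543 * 32.0 = 1700 W
Therefore the hydraulic power P = 1700 W.


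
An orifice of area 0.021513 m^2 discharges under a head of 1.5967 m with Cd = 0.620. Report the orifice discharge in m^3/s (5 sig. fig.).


Approach: apply the orifice equation, Q = Cd*A*sqrt(2*g*h).
Q = 0.620 * 0.021513 * sqrt(2*9.81*1.5967) = 0.074654 m^3/s
Therefore the orifice discharge = 0.074654 m^3/s.


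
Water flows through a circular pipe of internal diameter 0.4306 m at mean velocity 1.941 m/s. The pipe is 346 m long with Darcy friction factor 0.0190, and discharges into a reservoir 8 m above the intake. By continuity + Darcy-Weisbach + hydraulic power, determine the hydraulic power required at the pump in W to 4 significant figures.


Approach: apply continuity + Darcy-Weisbach + hydraulic power, Q = A*v; hf = f*(L/D)*(v^2/(2g)); H = static + hf; P = rho*g*Q*H.
Step 1 — flow rate (continuity, Q = A*v):
  A = pi*(0.4306/2)^2 = 0.145626 m^2
  Q = 0.145626 * 1.941 = 0.282659 m^3/s
Step 2 — friction head loss (Darcy-Weisbach):
  hf = 0.0190 * (346/0.4306) * (1.941^2 / (2*9.81))
  hf = 2.93162 m
Step 3 — total head: H = 8 + 2.93162 = 10.9316 m
Step 4 — hydraulic power (P = rho*g*Q*H):
  P = 1000 * 9.81 * 0.282659 * 10.9316 = 30310 W
Therefore the hydraulic power required at the pump = 30310 W.


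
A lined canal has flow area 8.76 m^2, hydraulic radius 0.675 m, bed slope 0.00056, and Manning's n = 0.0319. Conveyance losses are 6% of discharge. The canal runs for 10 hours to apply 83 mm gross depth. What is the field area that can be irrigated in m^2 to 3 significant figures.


Approach: apply Manning's equation with a conveyance and depth budget, Q = (1/n)*A*R^(2/3)*S^(1/2); Q_field = Q*(1-loss); Area = Q_field*t/(d/1000).
Step 1 — canal discharge (Manning's equation):
  Q = (1/0.0319) * 8.76 * 0.675^(2/3) * 0.00056^(1/2) = 5.0005 m^3/s
Step 2 — delivered flow: Q_field = 5.0005*(1 - 6/100) = 4.7004 m^3/s
Step 3 — volume delivered: V = 4.7004 * 10*3600 = 169220 m^3
Step 4 — area served: A = V / (depth/1000) = 169220 / 0.083 = 2040000 m^2
Therefore the field area that can be irrigated = 2040000 m^2.


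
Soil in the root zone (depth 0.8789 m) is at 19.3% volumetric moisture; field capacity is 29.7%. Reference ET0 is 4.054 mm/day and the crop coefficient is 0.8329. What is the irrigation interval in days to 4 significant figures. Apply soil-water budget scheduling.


Approach: apply soil-water budget scheduling, SMD = (FC-theta)/100*depth*1000; ETc = ET0*Kc; interval = SMD/ETc.
Step 1 — soil moisture deficit:
  SMD = (29.7 - 19.3)/100 * 0.8789 * 1000 = 91.4056 mm
Step 2 — daily crop ET (ETc = ET0*Kc):
  ETc = 4.054 * 0.8329 = 3.37658 mm/day
Step 3 — irrigation interval (SMD/ETc):
  interval = 91.4056 / 3.37658 = 27.07 days
Therefore the irrigation interval = 27.07 days.


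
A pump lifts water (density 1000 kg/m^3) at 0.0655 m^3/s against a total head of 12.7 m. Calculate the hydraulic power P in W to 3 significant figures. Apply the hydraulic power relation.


Approach: apply the hydraulic power relation, P = rho*g*Q*H.
P = 1000 * 9.81 * 0.0655 * 12.7 = 8160 W
Therefore the hydraulic power P = 8160 W.


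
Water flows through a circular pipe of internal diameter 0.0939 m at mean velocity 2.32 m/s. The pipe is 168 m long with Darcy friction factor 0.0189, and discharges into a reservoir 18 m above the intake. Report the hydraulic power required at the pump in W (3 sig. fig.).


Approach: apply continuity + Darcy-Weisbach + hydraulic power, Q = A*v; hf = f*(L/D)*(v^2/(2g)); H = static + hf; P = rho*g*Q*H.
Step 1 — flow rate (continuity, Q = A*v):
  A = pi*(0.0939/2)^2 = 0.0069250 m^2
  Q = 0.0069250 * 2.32 = 0.016066 m^3/s
Step 2 — friction head loss (Darcy-Weisbach):
  hf = 0.0189 * (168/0.0939) * (2.32^2 / (2*9.81))
  hf = 9.2765 m
Step 3 — total head: H = 18 + 9.2765 = 27.276 m
Step 4 — hydraulic power (P = rho*g*Q*H):
  P = 1000 * 9.81 * 0.016066 * 27.276 = 4300 W
Therefore the hydraulic power required at the pump = 4300 W.


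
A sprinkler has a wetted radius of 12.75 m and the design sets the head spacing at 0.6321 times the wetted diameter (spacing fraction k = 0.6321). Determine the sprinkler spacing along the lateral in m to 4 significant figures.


Approach: apply the sprinkler spacing rule (spacing as a fraction of wetted diameter), S = k*(2*R).
S = 0.6321 * (2 * 12.75) = 16.12 m
Therefore the sprinkler spacing along the lateral = 16.12 m.


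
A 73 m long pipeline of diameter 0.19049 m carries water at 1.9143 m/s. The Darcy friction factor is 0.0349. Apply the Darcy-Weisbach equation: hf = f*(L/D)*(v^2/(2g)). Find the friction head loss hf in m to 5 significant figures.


hf = 0.0349 * (73/0.19049) * (1.9143^2 / (2*9.81))
hf = 2.4980 m
Therefore the friction head loss hf = 2.4980 m.


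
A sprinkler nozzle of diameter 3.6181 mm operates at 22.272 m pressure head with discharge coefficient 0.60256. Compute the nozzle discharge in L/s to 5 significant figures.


Approach: apply the orifice equation, Q = Cd*A*sqrt(2*g*h), A = pi*(d/2)^2.
A = pi*(3.6181e-3/2)^2 = 1.028137e-05 m^2
Q = 0.60256 * 1.028137e-05 * sqrt(2*9.81*22.272) * 1000 = 0.12950 L/s
Therefore the nozzle discharge = 0.12950 L/s.


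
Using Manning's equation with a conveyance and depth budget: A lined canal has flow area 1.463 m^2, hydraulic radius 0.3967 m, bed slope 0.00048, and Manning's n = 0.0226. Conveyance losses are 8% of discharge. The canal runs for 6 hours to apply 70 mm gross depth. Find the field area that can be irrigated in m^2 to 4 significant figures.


Approach: apply Manning's equation with a conveyance and depth budget, Q = (1/n)*A*R^(2/3)*S^(1/2); Q_field = Q*(1-loss); Area = Q_field*t/(d/1000).
Step 1 — canal discharge (Manning's equation):
  Q = (1/0.0226) * 1.463 * 0.3967^(2/3) * 0.00048^(1/2) = 0.765711 m^3/s
Step 2 — delivered flow: Q_field = 0.765711*(1 - 8/100) = 0.704454 m^3/s
Step 3 — volume delivered: V = 0.704454 * 6*3600 = 15216.2 m^3
Step 4 — area served: A = V / (depth/1000) = 15216.2 / 0.07 = 217400 m^2
Therefore the field area that can be irrigated = 217400 m^2.


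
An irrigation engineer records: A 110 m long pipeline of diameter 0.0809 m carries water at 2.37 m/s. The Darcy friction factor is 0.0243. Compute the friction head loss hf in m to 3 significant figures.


Approach: apply the Darcy-Weisbach equation, hf = f*(L/D)*(v^2/(2g)).
hf = 0.0243 * (110/0.0809) * (2.37^2 / (2*9.81))
hf = 9.46 m
Therefore the friction head loss hf = 9.46 m.


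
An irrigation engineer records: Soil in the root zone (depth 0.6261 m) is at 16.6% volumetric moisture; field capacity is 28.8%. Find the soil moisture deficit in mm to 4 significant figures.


Approach: apply the soil moisture deficit relation, SMD = (FC - theta)/100 * depth * 1000.
SMD = (28.8 - 16.6)/100 * 0.6261 * 1000 = 76.38 mm
Therefore the soil moisture deficit = 76.38 mm.


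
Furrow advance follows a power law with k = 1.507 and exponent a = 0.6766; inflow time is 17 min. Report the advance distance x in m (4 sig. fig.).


Approach: apply the power-law advance function, x = k*t^a.
x = 1.507 * 17^0.6766 = 10.25 m
Therefore the advance distance x = 10.25 m.


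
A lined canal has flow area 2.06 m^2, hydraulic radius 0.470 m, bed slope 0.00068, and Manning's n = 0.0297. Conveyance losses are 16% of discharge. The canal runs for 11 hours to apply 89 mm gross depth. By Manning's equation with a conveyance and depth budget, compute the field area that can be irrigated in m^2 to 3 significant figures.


Approach: apply Manning's equation with a conveyance and depth budget, Q = (1/n)*A*R^(2/3)*S^(1/2); Q_field = Q*(1-loss); Area = Q_field*t/(d/1000).
Step 1 — canal discharge (Manning's equation):
  Q = (1/0.0297) * 2.06 * 0.470^(2/3) * 0.00068^(1/2) = 1.0934 m^3/s
Step 2 — delivered flow: Q_field = 1.0934*(1 - 16/100) = 0.91842 m^3/s
Step 3 — volume delivered: V = 0.91842 * 11*3600 = 36370 m^3
Step 4 — area served: A = V / (depth/1000) = 36370 / 0.089 = 409000 m^2
Therefore the field area that can be irrigated = 409000 m^2.


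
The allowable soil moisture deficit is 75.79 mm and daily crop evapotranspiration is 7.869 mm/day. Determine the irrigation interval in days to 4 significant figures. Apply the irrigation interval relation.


Approach: apply the irrigation interval relation, interval = SMD / ETc.
interval = 75.79 / 7.869 = 9.631 days
Therefore the irrigation interval = 9.631 days.


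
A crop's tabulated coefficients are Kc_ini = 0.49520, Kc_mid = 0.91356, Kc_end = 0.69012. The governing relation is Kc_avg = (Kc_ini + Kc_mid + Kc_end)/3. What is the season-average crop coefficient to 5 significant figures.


Kc_avg = (0.49520 + 0.91356 + 0.69012)/3 = 0.69963
Therefore the season-average crop coefficient = 0.69963.


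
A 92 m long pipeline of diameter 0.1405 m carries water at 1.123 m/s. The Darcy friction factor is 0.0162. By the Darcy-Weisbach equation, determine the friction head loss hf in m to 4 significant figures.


Approach: apply the Darcy-Weisbach equation, hf = f*(L/D)*(v^2/(2g)).
hf = 0.0162 * (92/0.1405) * (1.123^2 / (2*9.81))
hf = 0.6818 m
Therefore the friction head loss hf = 0.6818 m.


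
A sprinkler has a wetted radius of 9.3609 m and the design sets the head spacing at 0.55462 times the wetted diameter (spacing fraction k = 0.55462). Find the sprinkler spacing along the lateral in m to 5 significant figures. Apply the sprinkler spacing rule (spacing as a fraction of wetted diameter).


Approach: apply the sprinkler spacing rule (spacing as a fraction of wetted diameter), S = k*(2*R).
S = 0.55462 * (2 * 9.3609) = 10.383 m
Therefore the sprinkler spacing along the lateral = 10.383 m.


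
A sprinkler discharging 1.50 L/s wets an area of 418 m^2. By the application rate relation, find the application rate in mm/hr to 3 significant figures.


Approach: apply the application rate relation, rate = (Q/A)*3600.
rate = (1.50 / 418) * 3600 = 12.9 mm/hr
Therefore the application rate = 12.9 mm/hr.


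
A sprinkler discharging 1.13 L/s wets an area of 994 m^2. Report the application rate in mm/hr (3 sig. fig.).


Approach: apply the application rate relation, rate = (Q/A)*3600.
rate = (1.13 / 994) * 3600 = 4.09 mm/hr
Therefore the application rate = 4.09 mm/hr.


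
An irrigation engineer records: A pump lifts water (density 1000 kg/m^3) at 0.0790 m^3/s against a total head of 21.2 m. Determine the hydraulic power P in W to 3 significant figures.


Approach: apply the hydraulic power relation, P = rho*g*Q*H.
P = 1000 * 9.81 * 0.0790 * 21.2 = 16400 W
Therefore the hydraulic power P = 16400 W.


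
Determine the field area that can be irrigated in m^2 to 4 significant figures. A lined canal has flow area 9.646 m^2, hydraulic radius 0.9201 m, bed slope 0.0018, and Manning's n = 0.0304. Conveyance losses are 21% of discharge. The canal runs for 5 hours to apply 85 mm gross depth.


Approach: apply Manning's equation with a conveyance and depth budget, Q = (1/n)*A*R^(2/3)*S^(1/2); Q_field = Q*(1-loss); Area = Q_field*t/(d/1000).
Step 1 — canal discharge (Manning's equation):
  Q = (1/0.0304) * 9.646 * 0.9201^(2/3) * 0.0018^(1/2) = 12.7350 m^3/s
Step 2 — delivered flow: Q_field = 12.7350*(1 - 21/100) = 10.0607 m^3/s
Step 3 — volume delivered: V = 10.0607 * 5*3600 = 181092 m^3
Step 4 — area served: A = V / (depth/1000) = 181092 / 0.085 = 2130000 m^2
Therefore the field area that can be irrigated = 2130000 m^2.


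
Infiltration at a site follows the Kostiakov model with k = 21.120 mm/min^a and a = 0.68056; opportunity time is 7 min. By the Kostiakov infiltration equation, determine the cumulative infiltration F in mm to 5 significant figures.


Approach: apply the Kostiakov infiltration equation, F = k*t^a.
F = 21.120 * 7^0.68056 = 79.402 mm
Therefore the cumulative infiltration F = 79.402 mm.


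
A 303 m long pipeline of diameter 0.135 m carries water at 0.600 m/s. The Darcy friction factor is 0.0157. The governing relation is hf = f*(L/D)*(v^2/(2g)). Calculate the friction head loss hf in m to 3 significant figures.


hf = 0.0157 * (303/0.135) * (0.600^2 / (2*9.81))
hf = 0.647 m
Therefore the friction head loss hf = 0.647 m.


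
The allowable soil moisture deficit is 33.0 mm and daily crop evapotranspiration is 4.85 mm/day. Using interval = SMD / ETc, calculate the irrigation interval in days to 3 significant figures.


interval = 33.0 / 4.85 = 6.80 days
Therefore the irrigation interval = 6.80 days.


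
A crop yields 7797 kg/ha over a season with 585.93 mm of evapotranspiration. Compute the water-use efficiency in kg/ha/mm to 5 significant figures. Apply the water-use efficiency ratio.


Approach: apply the water-use efficiency ratio, WUE = yield/ET.
WUE = 7797 / 585.93 = 13.307 kg/ha/mm
Therefore the water-use efficiency = 13.307 kg/ha/mm.


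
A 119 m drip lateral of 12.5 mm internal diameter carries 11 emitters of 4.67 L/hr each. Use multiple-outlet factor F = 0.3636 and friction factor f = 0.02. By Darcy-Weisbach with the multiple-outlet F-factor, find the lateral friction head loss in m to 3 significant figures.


Approach: apply Darcy-Weisbach with the multiple-outlet F-factor, Q = n*q/(3600*1000) m^3/s; v = Q/A; hf = F*f*(L/D)*(v^2/(2g)).
Q = 11*4.67/(3600*1000) = 1.4269e-05 m^3/s
A = pi*(12.5e-3/2)^2 = 1.2272e-04 m^2, so v = Q/A = 0.11628 m/s
hf = 0.3636*0.02*(119/0.0125)*(0.11628^2/(2*9.81)) = 0.0477 m
Therefore the lateral friction head loss = 0.0477 m.


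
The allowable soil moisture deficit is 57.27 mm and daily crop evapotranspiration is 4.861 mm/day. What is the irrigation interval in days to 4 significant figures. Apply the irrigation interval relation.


Approach: apply the irrigation interval relation, interval = SMD / ETc.
interval = 57.27 / 4.861 = 11.78 days
Therefore the irrigation interval = 11.78 days.


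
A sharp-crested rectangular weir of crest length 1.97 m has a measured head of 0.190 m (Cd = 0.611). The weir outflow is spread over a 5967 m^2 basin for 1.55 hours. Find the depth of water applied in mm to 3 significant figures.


Approach: apply the rectangular weir equation with a volume-to-depth conversion, Q = (2/3)*Cd*L*sqrt(2g)*H^1.5; d = Q*t/A * 1000.
Step 1 — weir discharge:
  Q = (2/3)*0.611*1.97*sqrt(2*9.81)*0.190^1.5 = 0.29437 m^3/s
Step 2 — volume: V = 0.29437 * 1.55*3600 = 1642.6 m^3
Step 3 — depth: d = V/A * 1000 = 1642.6/5967 * 1000 = 275 mm
Therefore the depth of water applied = 275 mm.


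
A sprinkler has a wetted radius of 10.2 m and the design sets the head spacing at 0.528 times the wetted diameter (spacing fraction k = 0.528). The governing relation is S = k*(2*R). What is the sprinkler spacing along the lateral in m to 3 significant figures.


S = 0.528 * (2 * 10.2) = 10.8 m
Therefore the sprinkler spacing along the lateral = 10.8 m.


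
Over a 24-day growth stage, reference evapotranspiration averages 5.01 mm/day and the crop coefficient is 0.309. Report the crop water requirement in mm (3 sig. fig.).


Approach: apply the crop water requirement relation, CWR = ET0 * Kc * days.
CWR = 5.01 * 0.309 * 24 = 37.2 mm
Therefore the crop water requirement = 37.2 mm.


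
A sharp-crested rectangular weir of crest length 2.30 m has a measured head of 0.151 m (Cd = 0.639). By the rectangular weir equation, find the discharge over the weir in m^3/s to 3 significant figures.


Approach: apply the rectangular weir equation, Q = (2/3)*Cd*L*sqrt(2g)*H^1.5.
Q = (2/3)*0.639*2.30*sqrt(2*9.81)*0.151^1.5 = 0.255 m^3/s
Therefore the discharge over the weir = 0.255 m^3/s.


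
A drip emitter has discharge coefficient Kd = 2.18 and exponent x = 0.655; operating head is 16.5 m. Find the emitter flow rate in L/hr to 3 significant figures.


Approach: apply the emitter characteristic equation, q = Kd * h^x.
q = 2.18 * 16.5^0.655 = 13.7 L/hr
Therefore the emitter flow rate = 13.7 L/hr.


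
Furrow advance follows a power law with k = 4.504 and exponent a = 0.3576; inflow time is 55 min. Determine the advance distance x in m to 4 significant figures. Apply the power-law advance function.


Approach: apply the power-law advance function, x = k*t^a.
x = 4.504 * 55^0.3576 = 18.88 m
Therefore the advance distance x = 18.88 m.


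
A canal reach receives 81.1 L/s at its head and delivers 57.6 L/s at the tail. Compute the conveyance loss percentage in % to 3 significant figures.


Approach: apply the conveyance loss ratio, loss% = ((Q_head - Q_tail)/Q_head)*100.
loss = ((81.1 - 57.6)/81.1)*100 = 29.0 %
Therefore the conveyance loss percentage = 29.0 %.


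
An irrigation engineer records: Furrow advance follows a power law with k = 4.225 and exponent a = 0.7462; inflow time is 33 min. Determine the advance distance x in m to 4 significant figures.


Approach: apply the power-law advance function, x = k*t^a.
x = 4.225 * 33^0.7462 = 57.40 m
Therefore the advance distance x = 57.40 m.


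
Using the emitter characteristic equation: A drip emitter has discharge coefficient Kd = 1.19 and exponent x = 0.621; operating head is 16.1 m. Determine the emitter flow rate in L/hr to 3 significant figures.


Approach: apply the emitter characteristic equation, q = Kd * h^x.
q = 1.19 * 16.1^0.621 = 6.68 L/hr
Therefore the emitter flow rate = 6.68 L/hr.


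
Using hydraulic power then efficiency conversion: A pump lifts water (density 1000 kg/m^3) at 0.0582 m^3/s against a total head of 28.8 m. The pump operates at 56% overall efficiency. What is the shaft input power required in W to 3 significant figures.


Approach: apply hydraulic power then efficiency conversion, P = rho*g*Q*H; P_in = P/eta.
Step 1 — hydraulic power (P = rho*g*Q*H):
  P = 1000 * 9.81 * 0.0582 * 28.8 = 16443 W
Step 2 — input power: P_in = P/eta = 16443 / 0.56 = 29400 W
Therefore the shaft input power required = 29400 W.


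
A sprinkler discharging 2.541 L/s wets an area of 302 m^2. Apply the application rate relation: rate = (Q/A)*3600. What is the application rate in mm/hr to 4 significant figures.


rate = (2.541 / 302) * 3600 = 30.29 mm/hr
Therefore the application rate = 30.29 mm/hr.


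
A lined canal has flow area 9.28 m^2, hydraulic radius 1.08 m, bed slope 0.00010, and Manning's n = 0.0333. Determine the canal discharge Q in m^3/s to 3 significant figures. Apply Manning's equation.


Approach: apply Manning's equation, Q = (1/n)*A*R^(2/3)*S^(1/2).
Q = (1/0.0333) * 9.28 * 1.08^(2/3) * 0.00010^(1/2) = 2.93 m^3/s
Therefore the canal discharge Q = 2.93 m^3/s.


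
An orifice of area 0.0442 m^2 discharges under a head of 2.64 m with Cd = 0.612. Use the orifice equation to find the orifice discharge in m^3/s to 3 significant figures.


Approach: apply the orifice equation, Q = Cd*A*sqrt(2*g*h).
Q = 0.612 * 0.0442 * sqrt(2*9.81*2.64) = 0.195 m^3/s
Therefore the orifice discharge = 0.195 m^3/s.


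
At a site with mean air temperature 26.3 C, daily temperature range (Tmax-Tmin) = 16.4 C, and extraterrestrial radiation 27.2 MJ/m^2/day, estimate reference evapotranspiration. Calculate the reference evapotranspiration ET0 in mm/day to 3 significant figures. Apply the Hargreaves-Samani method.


Approach: apply the Hargreaves-Samani method, ET0 = 0.0023*(Tmean+17.8)*sqrt(Tmax-Tmin)*0.408*Ra.
ET0 = 0.0023*(26.3+17.8)*sqrt(16.4)*0.408*27.2 = 4.56 mm/day
Therefore the reference evapotranspiration ET0 = 4.56 mm/day.


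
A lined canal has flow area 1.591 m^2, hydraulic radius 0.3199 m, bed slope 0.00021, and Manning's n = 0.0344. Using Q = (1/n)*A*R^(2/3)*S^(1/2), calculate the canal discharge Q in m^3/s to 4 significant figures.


Q = (1/0.0344) * 1.591 * 0.3199^(2/3) * 0.00021^(1/2) = 0.3135 m^3/s
Therefore the canal discharge Q = 0.3135 m^3/s.


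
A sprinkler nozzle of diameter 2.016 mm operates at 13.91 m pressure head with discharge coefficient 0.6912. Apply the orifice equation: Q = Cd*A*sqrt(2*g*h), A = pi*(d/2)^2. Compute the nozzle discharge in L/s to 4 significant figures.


A = pi*(2.016e-3/2)^2 = 3.19206e-06 m^2
Q = 0.6912 * 3.19206e-06 * sqrt(2*9.81*13.91) * 1000 = 0.03645 L/s
Therefore the nozzle discharge = 0.03645 L/s.


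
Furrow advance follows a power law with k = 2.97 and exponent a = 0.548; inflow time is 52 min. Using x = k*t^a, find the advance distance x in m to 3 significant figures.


x = 2.97 * 52^0.548 = 25.9 m
Therefore the advance distance x = 25.9 m.


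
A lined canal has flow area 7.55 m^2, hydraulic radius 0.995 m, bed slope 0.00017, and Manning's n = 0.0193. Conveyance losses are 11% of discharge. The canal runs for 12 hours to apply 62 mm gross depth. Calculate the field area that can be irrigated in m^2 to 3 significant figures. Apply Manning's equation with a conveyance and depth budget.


Approach: apply Manning's equation with a conveyance and depth budget, Q = (1/n)*A*R^(2/3)*S^(1/2); Q_field = Q*(1-loss); Area = Q_field*t/(d/1000).
Step 1 — canal discharge (Manning's equation):
  Q = (1/0.0193) * 7.55 * 0.995^(2/3) * 0.00017^(1/2) = 5.0835 m^3/s
Step 2 — delivered flow: Q_field = 5.0835*(1 - 11/100) = 4.5243 m^3/s
Step 3 — volume delivered: V = 4.5243 * 12*3600 = 195450 m^3
Step 4 — area served: A = V / (depth/1000) = 195450 / 0.062 = 3150000 m^2
Therefore the field area that can be irrigated = 3150000 m^2.


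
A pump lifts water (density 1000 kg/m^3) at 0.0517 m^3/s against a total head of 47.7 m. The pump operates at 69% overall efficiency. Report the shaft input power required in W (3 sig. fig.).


Approach: apply hydraulic power then efficiency conversion, P = rho*g*Q*H; P_in = P/eta.
Step 1 — hydraulic power (P = rho*g*Q*H):
  P = 1000 * 9.81 * 0.0517 * 47.7 = 24192 W
Step 2 — input power: P_in = P/eta = 24192 / 0.69 = 35100 W
Therefore the shaft input power required = 35100 W.


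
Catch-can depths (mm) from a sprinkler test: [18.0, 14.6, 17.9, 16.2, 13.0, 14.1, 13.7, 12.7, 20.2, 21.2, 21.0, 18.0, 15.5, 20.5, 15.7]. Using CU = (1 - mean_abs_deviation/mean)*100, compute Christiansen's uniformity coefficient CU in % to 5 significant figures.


mean = 16.82000 mm
mean |d_i - mean| = 2.541333 mm
CU = (1 - 2.541333/16.82000)*100 = 84.891 %
Therefore Christiansen's uniformity coefficient CU = 84.891 %.


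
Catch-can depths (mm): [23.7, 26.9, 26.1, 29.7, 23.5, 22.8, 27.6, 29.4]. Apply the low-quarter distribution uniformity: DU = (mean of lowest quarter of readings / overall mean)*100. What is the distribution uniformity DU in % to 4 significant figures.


sorted lowest 2 of 8: [22.8, 23.5] -> mean = 23.1500 mm
overall mean = 26.2125 mm
DU = (23.1500/26.2125)*100 = 88.32 %
Therefore the distribution uniformity DU = 88.32 %.


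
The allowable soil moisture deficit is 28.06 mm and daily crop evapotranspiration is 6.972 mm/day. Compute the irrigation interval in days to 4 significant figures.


Approach: apply the irrigation interval relation, interval = SMD / ETc.
interval = 28.06 / 6.972 = 4.025 days
Therefore the irrigation interval = 4.025 days.


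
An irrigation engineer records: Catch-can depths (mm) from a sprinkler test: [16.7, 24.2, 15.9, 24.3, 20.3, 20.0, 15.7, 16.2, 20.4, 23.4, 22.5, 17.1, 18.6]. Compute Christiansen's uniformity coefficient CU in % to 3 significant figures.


Approach: apply Christiansen's uniformity coefficient, CU = (1 - mean_abs_deviation/mean)*100.
mean = 19.638 mm
mean |d_i - mean| = 2.7124 mm
CU = (1 - 2.7124/19.638)*100 = 86.2 %
Therefore Christiansen's uniformity coefficient CU = 86.2 %.


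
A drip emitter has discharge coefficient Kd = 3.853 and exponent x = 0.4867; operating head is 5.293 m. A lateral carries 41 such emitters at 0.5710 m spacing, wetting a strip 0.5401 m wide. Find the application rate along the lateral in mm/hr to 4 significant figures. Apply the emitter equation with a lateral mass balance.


Approach: apply the emitter equation with a lateral mass balance, q = Kd*h^x; Q = n*q; rate = Q/(n*spacing*width).
Step 1 — single emitter flow (q = Kd*h^x):
  q = 3.853 * 5.293^0.4867 = 8.67011 L/hr
Step 2 — total lateral flow: Q = 41 * 8.67011 = 355.475 L/hr
Step 3 — wetted area: A = 41 * 0.5710 * 0.5401 = 12.6443 m^2
Step 4 — application rate: Q/A = 355.475/12.6443 = 28.11 mm/hr
Therefore the application rate along the lateral = 28.11 mm/hr.


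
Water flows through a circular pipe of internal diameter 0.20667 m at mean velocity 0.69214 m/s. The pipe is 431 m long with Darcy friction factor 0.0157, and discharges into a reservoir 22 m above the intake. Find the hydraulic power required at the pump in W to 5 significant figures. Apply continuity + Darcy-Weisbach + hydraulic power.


Approach: apply continuity + Darcy-Weisbach + hydraulic power, Q = A*v; hf = f*(L/D)*(v^2/(2g)); H = static + hf; P = rho*g*Q*H.
Step 1 — flow rate (continuity, Q = A*v):
  A = pi*(0.20667/2)^2 = 0.03354631 m^2
  Q = 0.03354631 * 0.69214 = 0.02321874 m^3/s
Step 2 — friction head loss (Darcy-Weisbach):
  hf = 0.0157 * (431/0.20667) * (0.69214^2 / (2*9.81))
  hf = 0.7994446 m
Step 3 — total head: H = 22 + 0.7994446 = 22.79944 m
Step 4 — hydraulic power (P = rho*g*Q*H):
  P = 1000 * 9.81 * 0.02321874 * 22.79944 = 5193.2 W
Therefore the hydraulic power required at the pump = 5193.2 W.


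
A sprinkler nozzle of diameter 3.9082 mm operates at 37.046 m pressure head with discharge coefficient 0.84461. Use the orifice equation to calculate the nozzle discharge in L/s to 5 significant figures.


Approach: apply the orifice equation, Q = Cd*A*sqrt(2*g*h), A = pi*(d/2)^2.
A = pi*(3.9082e-3/2)^2 = 1.199619e-05 m^2
Q = 0.84461 * 1.199619e-05 * sqrt(2*9.81*37.046) * 1000 = 0.27316 L/s
Therefore the nozzle discharge = 0.27316 L/s.


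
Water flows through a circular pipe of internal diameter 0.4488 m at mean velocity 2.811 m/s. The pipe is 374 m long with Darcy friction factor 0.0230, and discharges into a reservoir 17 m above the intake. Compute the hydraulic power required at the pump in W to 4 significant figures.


Approach: apply continuity + Darcy-Weisbach + hydraulic power, Q = A*v; hf = f*(L/D)*(v^2/(2g)); H = static + hf; P = rho*g*Q*H.
Step 1 — flow rate (continuity, Q = A*v):
  A = pi*(0.4488/2)^2 = 0.158196 m^2
  Q = 0.158196 * 2.811 = 0.444689 m^3/s
Step 2 — friction head loss (Darcy-Weisbach):
  hf = 0.0230 * (374/0.4488) * (2.811^2 / (2*9.81))
  hf = 7.71915 m
Step 3 — total head: H = 17 + 7.71915 = 24.7191 m
Step 4 — hydraulic power (P = rho*g*Q*H):
  P = 1000 * 9.81 * 0.444689 * 24.7191 = 107800 W
Therefore the hydraulic power required at the pump = 107800 W.


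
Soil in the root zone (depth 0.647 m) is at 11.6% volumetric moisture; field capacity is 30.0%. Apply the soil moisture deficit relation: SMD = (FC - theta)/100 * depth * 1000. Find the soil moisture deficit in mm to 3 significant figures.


SMD = (30.0 - 11.6)/100 * 0.647 * 1000 = 119 mm
Therefore the soil moisture deficit = 119 mm.


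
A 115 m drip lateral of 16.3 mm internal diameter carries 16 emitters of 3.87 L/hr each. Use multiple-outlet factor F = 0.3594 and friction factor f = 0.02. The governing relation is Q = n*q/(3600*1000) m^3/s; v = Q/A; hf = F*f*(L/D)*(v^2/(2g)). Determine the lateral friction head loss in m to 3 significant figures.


Q = 16*3.87/(3600*1000) = 1.7200e-05 m^3/s
A = pi*(16.3e-3/2)^2 = 2.0867e-04 m^2, so v = Q/A = 0.082426 m/s
hf = 0.3594*0.02*(115/0.0163)*(0.082426^2/(2*9.81)) = 0.0176 m
Therefore the lateral friction head loss = 0.0176 m.


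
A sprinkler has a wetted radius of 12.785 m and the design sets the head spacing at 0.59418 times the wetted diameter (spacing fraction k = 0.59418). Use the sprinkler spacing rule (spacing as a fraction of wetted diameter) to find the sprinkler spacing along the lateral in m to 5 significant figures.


Approach: apply the sprinkler spacing rule (spacing as a fraction of wetted diameter), S = k*(2*R).
S = 0.59418 * (2 * 12.785) = 15.193 m
Therefore the sprinkler spacing along the lateral = 15.193 m.


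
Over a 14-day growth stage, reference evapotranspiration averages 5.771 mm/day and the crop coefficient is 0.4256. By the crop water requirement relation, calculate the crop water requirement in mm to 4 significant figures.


Approach: apply the crop water requirement relation, CWR = ET0 * Kc * days.
CWR = 5.771 * 0.4256 * 14 = 34.39 mm
Therefore the crop water requirement = 34.39 mm.


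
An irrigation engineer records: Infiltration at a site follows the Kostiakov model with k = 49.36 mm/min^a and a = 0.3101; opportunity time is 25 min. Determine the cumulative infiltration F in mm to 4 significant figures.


Approach: apply the Kostiakov infiltration equation, F = k*t^a.
F = 49.36 * 25^0.3101 = 133.9 mm
Therefore the cumulative infiltration F = 133.9 mm.


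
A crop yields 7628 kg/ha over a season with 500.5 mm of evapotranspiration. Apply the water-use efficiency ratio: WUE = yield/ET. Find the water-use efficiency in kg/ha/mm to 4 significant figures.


WUE = 7628 / 500.5 = 15.24 kg/ha/mm
Therefore the water-use efficiency = 15.24 kg/ha/mm.


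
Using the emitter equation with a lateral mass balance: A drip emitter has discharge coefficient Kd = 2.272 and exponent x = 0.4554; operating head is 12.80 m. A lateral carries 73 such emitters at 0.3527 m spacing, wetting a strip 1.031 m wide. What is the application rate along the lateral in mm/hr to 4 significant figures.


Approach: apply the emitter equation with a lateral mass balance, q = Kd*h^x; Q = n*q; rate = Q/(n*spacing*width).
Step 1 — single emitter flow (q = Kd*h^x):
  q = 2.272 * 12.80^0.4554 = 7.25491 L/hr
Step 2 — total lateral flow: Q = 73 * 7.25491 = 529.608 L/hr
Step 3 — wetted area: A = 73 * 0.3527 * 1.031 = 26.5453 m^2
Step 4 — application rate: Q/A = 529.608/26.5453 = 19.95 mm/hr
Therefore the application rate along the lateral = 19.95 mm/hr.


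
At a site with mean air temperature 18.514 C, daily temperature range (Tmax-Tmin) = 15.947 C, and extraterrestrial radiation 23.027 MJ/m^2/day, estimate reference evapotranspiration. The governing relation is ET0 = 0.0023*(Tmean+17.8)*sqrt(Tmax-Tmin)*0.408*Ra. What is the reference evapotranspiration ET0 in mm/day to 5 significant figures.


ET0 = 0.0023*(18.514+17.8)*sqrt(15.947)*0.408*23.027 = 3.1336 mm/day
Therefore the reference evapotranspiration ET0 = 3.1336 mm/day.


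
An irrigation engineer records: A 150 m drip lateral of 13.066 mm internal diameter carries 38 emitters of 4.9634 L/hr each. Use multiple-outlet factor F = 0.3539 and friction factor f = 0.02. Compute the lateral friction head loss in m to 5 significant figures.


Approach: apply Darcy-Weisbach with the multiple-outlet F-factor, Q = n*q/(3600*1000) m^3/s; v = Q/A; hf = F*f*(L/D)*(v^2/(2g)).
Q = 38*4.9634/(3600*1000) = 5.239144e-05 m^3/s
A = pi*(13.066e-3/2)^2 = 1.340835e-04 m^2, so v = Q/A = 0.3907376 m/s
hf = 0.3539*0.02*(150/0.013066)*(0.3907376^2/(2*9.81)) = 0.63231 m
Therefore the lateral friction head loss = 0.63231 m.


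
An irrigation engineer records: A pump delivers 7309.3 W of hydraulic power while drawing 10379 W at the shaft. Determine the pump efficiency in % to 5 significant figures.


Approach: apply the efficiency ratio, eta = (P_out/P_in)*100.
eta = (7309.3 / 10379) * 100 = 70.424 %
Therefore the pump efficiency = 70.424 %.


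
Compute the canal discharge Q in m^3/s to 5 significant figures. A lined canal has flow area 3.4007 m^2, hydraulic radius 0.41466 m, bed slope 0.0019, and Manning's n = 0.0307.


Approach: apply Manning's equation, Q = (1/n)*A*R^(2/3)*S^(1/2).
Q = (1/0.0307) * 3.4007 * 0.41466^(2/3) * 0.0019^(1/2) = 2.6849 m^3/s
Therefore the canal discharge Q = 2.6849 m^3/s.
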